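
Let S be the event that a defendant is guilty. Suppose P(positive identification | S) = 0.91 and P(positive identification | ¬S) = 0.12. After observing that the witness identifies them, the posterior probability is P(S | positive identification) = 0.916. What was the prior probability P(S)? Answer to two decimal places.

P(S) = 0.59

Bayes' rule in odds form gives O(S|E) = O(S)·[P(E|S)/P(E|¬S)], hence O(S) = O(S|E)/LR.
Posterior odds = 0.916/(1−0.916) = 10.9048. LR = 0.91/0.12 = 7.5833.
Prior odds = 10.9048/7.5833 = 1.4380, so P(S) = 1.4380/(1+1.4380) ≈ 0.59.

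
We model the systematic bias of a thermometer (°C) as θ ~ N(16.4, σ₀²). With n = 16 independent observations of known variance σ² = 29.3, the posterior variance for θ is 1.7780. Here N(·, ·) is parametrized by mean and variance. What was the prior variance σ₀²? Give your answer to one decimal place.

σ₀² = 61.1

For the Normal–Normal model with known σ², precisions add: τ_n = τ₀ + n/σ².
So 1/σ₀² = 1/1.7780 − 16/29.3 = 0.562430 − 0.546075 = 0.016355.
Hence σ₀² = 1/0.016355 ≈ 61.1.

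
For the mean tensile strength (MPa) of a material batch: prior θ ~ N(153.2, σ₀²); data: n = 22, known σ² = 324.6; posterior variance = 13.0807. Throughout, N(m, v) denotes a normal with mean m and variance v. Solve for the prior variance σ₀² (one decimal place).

For the Normal–Normal model with known σ², precisions add: τ_n = τ₀ + n/σ².
So 1/σ₀² = 1/13.0807 − 22/324.6 = 0.076449 − 0.067776 = 0.008673.
Hence σ₀² = 1/0.008673 ≈ 115.3.

σ₀² = 115.3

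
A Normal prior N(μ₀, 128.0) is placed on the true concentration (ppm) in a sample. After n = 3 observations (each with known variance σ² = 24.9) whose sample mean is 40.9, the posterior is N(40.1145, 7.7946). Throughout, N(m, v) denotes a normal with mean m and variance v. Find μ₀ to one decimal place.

The posterior mean is a precision-weighted average: μ_n = (τ₀μ₀ + τ_data·x̄)/(τ₀+τ_data), with τ₀=1/σ₀² and τ_data=n/σ².
Here τ₀ = 1/128.0 = 0.007812 and τ_data = 3/24.9 = 0.120482, so τ_n = 0.128294.
Rearranging for μ₀: μ₀ = (μ_n·τ_n − τ_data·x̄)/τ₀ = (40.1145·0.128294 − 0.120482·40.9) / 0.007812 = 0.218736/0.007812 ≈ 28.0.

μ₀ = 28.0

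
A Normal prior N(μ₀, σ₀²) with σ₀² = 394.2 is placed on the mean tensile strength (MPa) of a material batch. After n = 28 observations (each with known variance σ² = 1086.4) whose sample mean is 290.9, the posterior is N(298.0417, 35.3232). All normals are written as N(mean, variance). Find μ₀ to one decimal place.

With known observation variance, the Normal–Normal posterior has precision τ_n = τ₀ + n/σ² and mean μ_n = (τ₀μ₀ + (n/σ²)x̄)/τ_n.
Here τ₀ = 1/394.2 = 0.002537 and τ_data = 28/1086.4 = 0.025773, so τ_n = 0.028310.
Rearranging for μ₀: μ₀ = (μ_n·τ_n − τ_data·x̄)/τ₀ = (298.0417·0.028310 − 0.025773·290.9) / 0.002537 = 0.940195/0.002537 ≈ 370.6.

μ₀ = 370.6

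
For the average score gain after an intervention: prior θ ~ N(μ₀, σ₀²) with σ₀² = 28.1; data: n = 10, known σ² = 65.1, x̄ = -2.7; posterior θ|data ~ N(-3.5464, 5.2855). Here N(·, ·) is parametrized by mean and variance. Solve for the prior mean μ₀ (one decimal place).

μ₀ = -7.2

The posterior mean is a precision-weighted average: μ_n = (τ₀μ₀ + τ_data·x̄)/(τ₀+τ_data), with τ₀=1/σ₀² and τ_data=n/σ².
Here τ₀ = 1/28.1 = 0.035587 and τ_data = 10/65.1 = 0.153610, so τ_n = 0.189197.
Rearranging for μ₀: μ₀ = (μ_n·τ_n − τ_data·x̄)/τ₀ = (-3.5464·0.189197 − 0.153610·-2.7) / 0.035587 = -0.256221/0.035587 ≈ -7.2.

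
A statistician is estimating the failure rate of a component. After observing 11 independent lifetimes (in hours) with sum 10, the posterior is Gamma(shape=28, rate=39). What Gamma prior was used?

Gamma(shape=17, rate=29)

Gamma–exponential conjugacy: posterior shape = α + n, posterior rate = β + Σtᵢ.
So α = 28 − 11 = 17 and β = 39 − 10 = 29.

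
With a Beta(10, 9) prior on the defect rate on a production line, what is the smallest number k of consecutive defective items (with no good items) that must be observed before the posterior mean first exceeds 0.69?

After k defective items and 0 good items the posterior is Beta(10+k, 9), with mean (10+k)/(10+9+k).
Set (10+k)/(19+k) > 0.69 and solve: k > (0.69·19 − 10)/(1 − 0.69) = 10.032.
The smallest integer exceeding 10.032 is 11.

k = 11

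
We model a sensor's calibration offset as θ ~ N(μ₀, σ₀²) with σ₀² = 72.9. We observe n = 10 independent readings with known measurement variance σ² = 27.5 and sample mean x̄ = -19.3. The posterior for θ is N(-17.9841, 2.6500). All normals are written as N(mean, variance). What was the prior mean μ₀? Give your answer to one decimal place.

The posterior mean is a precision-weighted average: μ_n = (τ₀μ₀ + τ_data·x̄)/(τ₀+τ_data), with τ₀=1/σ₀² and τ_data=n/σ².
Here τ₀ = 1/72.9 = 0.013717 and τ_data = 10/27.5 = 0.363636, so τ_n = 0.377353.
Rearranging for μ₀: μ₀ = (μ_n·τ_n − τ_data·x̄)/τ₀ = (-17.9841·0.377353 − 0.363636·-19.3) / 0.013717 = 0.231821/0.013717 ≈ 16.9.

μ₀ = 16.9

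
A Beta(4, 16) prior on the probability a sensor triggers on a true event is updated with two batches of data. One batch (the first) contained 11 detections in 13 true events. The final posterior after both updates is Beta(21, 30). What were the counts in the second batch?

6 detections and 12 misses

Because Beta–binomial updating is additive in the counts, the combined data contributed (α_post−α_prior, β_post−β_prior) successes and failures.
Total across both batches: 21−4=17 detections, 30−16=14 misses.
Subtract the first batch: 17−11=6 detections and 14−2=12 misses.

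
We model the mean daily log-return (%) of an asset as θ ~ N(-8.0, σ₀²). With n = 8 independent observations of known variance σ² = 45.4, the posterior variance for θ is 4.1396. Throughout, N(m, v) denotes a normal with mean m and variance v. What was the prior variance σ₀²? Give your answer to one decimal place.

Posterior precision equals prior precision plus data precision: 1/σ_n² = 1/σ₀² + n/σ².
So 1/σ₀² = 1/4.1396 − 8/45.4 = 0.241569 − 0.176211 = 0.065358.
Hence σ₀² = 1/0.065358 ≈ 15.3.

σ₀² = 15.3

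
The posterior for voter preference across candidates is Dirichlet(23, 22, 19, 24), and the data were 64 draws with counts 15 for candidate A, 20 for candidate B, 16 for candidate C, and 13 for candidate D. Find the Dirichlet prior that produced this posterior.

For a Dirichlet(α) prior with multinomial counts c, the posterior is Dirichlet(α + c) componentwise.
Subtract each count from the matching posterior parameter: 23−15=8, 22−20=2, 19−16=3, 24−13=11.

Dirichlet(8, 2, 3, 11)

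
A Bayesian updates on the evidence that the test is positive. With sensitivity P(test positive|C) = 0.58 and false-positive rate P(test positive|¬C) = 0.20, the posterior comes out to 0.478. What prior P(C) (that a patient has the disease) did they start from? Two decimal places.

In odds form, posterior odds = prior odds × likelihood ratio, so prior odds = posterior odds ÷ LR.
Posterior odds = 0.478/(1−0.478) = 0.9157. LR = 0.58/0.20 = 2.9000.
Prior odds = 0.9157/2.9000 = 0.3158, so P(C) = 0.3158/(1+0.3158) ≈ 0.24.

P(C) = 0.24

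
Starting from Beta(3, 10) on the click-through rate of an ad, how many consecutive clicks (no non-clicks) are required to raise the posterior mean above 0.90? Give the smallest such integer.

After k clicks and 0 non-clicks the posterior is Beta(3+k, 10), with mean (3+k)/(3+10+k).
Set (3+k)/(13+k) > 0.90 and solve: k > (0.90·13 − 3)/(1 − 0.90) = 87.000.
The smallest integer exceeding 87.000 is 88.

k = 88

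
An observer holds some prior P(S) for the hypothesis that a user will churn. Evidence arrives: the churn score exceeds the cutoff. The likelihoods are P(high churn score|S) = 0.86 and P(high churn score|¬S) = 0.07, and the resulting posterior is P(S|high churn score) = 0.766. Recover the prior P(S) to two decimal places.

P(S) = 0.21

Bayes' rule in odds form gives O(S|E) = O(S)·[P(E|S)/P(E|¬S)], hence O(S) = O(S|E)/LR.
Posterior odds = 0.766/(1−0.766) = 3.2735. LR = 0.86/0.07 = 12.2857.
Prior odds = 3.2735/12.2857 = 0.2664, so P(S) = 0.2664/(1+0.2664) ≈ 0.21.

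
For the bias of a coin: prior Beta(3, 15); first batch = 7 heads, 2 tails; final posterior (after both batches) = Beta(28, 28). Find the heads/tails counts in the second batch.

18 heads and 11 tails

Sequential conjugate updates are equivalent to a single update on the pooled data, so total successes = posterior α − prior α and total failures = posterior β − prior β.
Total across both batches: 28−3=25 heads, 28−15=13 tails.
Subtract the first batch: 25−7=18 heads and 13−2=11 tails.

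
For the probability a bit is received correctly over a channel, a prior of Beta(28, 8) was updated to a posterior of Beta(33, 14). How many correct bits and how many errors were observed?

Under Beta–binomial conjugacy the posterior parameters are (α+s, β+f).
Match parameters: s=33−28=5, f=14−8=6.

5 correct bits and 6 errors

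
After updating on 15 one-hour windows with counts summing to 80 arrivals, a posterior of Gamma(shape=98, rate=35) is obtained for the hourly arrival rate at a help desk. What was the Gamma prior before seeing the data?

Gamma–Poisson conjugacy: posterior shape = α + Σxᵢ, posterior rate = β + n.
So α = 98 − 80 = 18 and β = 35 − 15 = 20.

Gamma(shape=18, rate=20)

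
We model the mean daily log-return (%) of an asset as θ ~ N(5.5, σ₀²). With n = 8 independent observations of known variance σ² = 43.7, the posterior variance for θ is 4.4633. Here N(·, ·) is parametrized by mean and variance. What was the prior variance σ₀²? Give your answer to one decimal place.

σ₀² = 24.4

Posterior precision equals prior precision plus data precision: 1/σ_n² = 1/σ₀² + n/σ².
So 1/σ₀² = 1/4.4633 − 8/43.7 = 0.224049 − 0.183066 = 0.040983.
Hence σ₀² = 1/0.040983 ≈ 24.4.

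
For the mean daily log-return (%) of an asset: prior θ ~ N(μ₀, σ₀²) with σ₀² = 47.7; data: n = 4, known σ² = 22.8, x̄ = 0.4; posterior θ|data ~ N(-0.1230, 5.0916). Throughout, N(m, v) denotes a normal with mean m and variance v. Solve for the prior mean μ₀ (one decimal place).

The posterior mean is a precision-weighted average: μ_n = (τ₀μ₀ + τ_data·x̄)/(τ₀+τ_data), with τ₀=1/σ₀² and τ_data=n/σ².
Here τ₀ = 1/47.7 = 0.020964 and τ_data = 4/22.8 = 0.175439, so τ_n = 0.196403.
Rearranging for μ₀: μ₀ = (μ_n·τ_n − τ_data·x̄)/τ₀ = (-0.1230·0.196403 − 0.175439·0.4) / 0.020964 = -0.094333/0.020964 ≈ -4.5.

μ₀ = -4.5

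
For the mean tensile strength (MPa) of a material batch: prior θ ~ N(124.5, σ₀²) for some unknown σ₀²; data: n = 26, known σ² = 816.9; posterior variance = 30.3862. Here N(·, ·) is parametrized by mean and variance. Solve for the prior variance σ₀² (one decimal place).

For the Normal–Normal model with known σ², precisions add: τ_n = τ₀ + n/σ².
So 1/σ₀² = 1/30.3862 − 26/816.9 = 0.032910 − 0.031828 = 0.001082.
Hence σ₀² = 1/0.001082 ≈ 924.2.

σ₀² = 924.2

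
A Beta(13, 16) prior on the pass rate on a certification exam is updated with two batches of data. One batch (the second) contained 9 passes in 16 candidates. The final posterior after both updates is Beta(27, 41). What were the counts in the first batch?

5 passes and 18 failures

Sequential conjugate updates are equivalent to a single update on the pooled data, so total successes = posterior α − prior α and total failures = posterior β − prior β.
Total across both batches: 27−13=14 passes, 41−16=25 failures.
Subtract the second batch: 14−9=5 passes and 25−7=18 failures.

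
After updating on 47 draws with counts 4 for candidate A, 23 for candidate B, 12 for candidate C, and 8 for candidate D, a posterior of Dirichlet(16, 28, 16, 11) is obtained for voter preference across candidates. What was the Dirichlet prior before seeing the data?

Dirichlet(12, 5, 4, 3)

For a Dirichlet(α) prior with multinomial counts c, the posterior is Dirichlet(α + c) componentwise.
Subtract each count from the matching posterior parameter: 16−4=12, 28−23=5, 16−12=4, 11−8=3.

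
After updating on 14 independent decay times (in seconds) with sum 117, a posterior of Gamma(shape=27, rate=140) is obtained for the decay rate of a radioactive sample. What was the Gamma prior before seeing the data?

Gamma–exponential conjugacy: posterior shape = α + n, posterior rate = β + Σtᵢ.
So α = 27 − 14 = 13 and β = 140 − 117 = 23.

Gamma(shape=13, rate=23)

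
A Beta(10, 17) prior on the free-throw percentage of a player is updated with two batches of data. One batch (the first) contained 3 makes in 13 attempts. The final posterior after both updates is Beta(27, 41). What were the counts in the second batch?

14 makes and 14 misses

Because Beta–binomial updating is additive in the counts, the combined data contributed (α_post−α_prior, β_post−β_prior) successes and failures.
Total across both batches: 27−10=17 makes, 41−17=24 misses.
Subtract the first batch: 17−3=14 makes and 24−10=14 misses.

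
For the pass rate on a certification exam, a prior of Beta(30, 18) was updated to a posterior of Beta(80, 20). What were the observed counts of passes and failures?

Under Beta–binomial conjugacy the posterior parameters are (a+s, b+f).
So s = 80 − 30 = 50 and f = 20 − 18 = 2.

50 passes and 2 failures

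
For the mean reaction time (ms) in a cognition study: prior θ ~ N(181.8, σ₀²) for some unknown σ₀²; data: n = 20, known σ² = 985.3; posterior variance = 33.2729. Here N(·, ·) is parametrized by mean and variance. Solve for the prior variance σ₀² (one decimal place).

σ₀² = 102.5

For the Normal–Normal model with known σ², precisions add: τ_n = τ₀ + n/σ².
So 1/σ₀² = 1/33.2729 − 20/985.3 = 0.030054 − 0.020298 = 0.009756.
Hence σ₀² = 1/0.009756 ≈ 102.5.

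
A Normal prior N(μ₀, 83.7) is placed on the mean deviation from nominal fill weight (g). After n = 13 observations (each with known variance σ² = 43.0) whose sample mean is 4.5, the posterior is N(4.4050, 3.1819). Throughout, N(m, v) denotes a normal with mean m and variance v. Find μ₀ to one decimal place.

With known observation variance, the Normal–Normal posterior has precision τ_n = τ₀ + n/σ² and mean μ_n = (τ₀μ₀ + (n/σ²)x̄)/τ_n.
Here τ₀ = 1/83.7 = 0.011947 and τ_data = 13/43.0 = 0.302326, so τ_n = 0.314273.
Rearranging for μ₀: μ₀ = (μ_n·τ_n − τ_data·x̄)/τ₀ = (4.4050·0.314273 − 0.302326·4.5) / 0.011947 = 0.023906/0.011947 ≈ 2.0.

μ₀ = 2.0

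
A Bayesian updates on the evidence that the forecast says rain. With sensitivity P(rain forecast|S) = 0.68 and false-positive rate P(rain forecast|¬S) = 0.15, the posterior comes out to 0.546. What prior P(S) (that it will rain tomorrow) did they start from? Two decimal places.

P(S) = 0.21

Bayes' rule in odds form gives O(S|E) = O(S)·[P(E|S)/P(E|¬S)], hence O(S) = O(S|E)/LR.
Posterior odds = 0.546/(1−0.546) = 1.2026. LR = 0.68/0.15 = 4.5333.
Prior odds = 1.2026/4.5333 = 0.2653, so P(S) = 0.2653/(1+0.2653) ≈ 0.21.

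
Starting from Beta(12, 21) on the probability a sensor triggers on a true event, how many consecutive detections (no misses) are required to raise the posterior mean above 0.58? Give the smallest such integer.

After k detections and 0 misses the posterior is Beta(12+k, 21), with mean (12+k)/(12+21+k).
Set (12+k)/(33+k) > 0.58 and solve: k > (0.58·33 − 12)/(1 − 0.58) = 17.000.
The smallest integer exceeding 17.000 is 18.

k = 18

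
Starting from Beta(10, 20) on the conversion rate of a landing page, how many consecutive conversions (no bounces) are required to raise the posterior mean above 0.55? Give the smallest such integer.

k = 15

After k conversions and 0 bounces the posterior is Beta(10+k, 20), with mean (10+k)/(10+20+k).
Set (10+k)/(30+k) > 0.55 and solve: k > (0.55·30 − 10)/(1 − 0.55) = 14.444.
The smallest integer exceeding 14.444 is 15, and checking k=15: (25)/(45) = 0.5556 > 0.55.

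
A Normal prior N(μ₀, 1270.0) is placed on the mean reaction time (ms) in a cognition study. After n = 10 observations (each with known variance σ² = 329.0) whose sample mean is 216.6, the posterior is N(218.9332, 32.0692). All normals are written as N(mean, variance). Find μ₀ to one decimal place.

μ₀ = 309.0

With known observation variance, the Normal–Normal posterior has precision τ_n = τ₀ + n/σ² and mean μ_n = (τ₀μ₀ + (n/σ²)x̄)/τ_n.
Here τ₀ = 1/1270.0 = 0.000787 and τ_data = 10/329.0 = 0.030395, so τ_n = 0.031182.
Rearranging for μ₀: μ₀ = (μ_n·τ_n − τ_data·x̄)/τ₀ = (218.9332·0.031182 − 0.030395·216.6) / 0.000787 = 0.243218/0.000787 ≈ 309.0.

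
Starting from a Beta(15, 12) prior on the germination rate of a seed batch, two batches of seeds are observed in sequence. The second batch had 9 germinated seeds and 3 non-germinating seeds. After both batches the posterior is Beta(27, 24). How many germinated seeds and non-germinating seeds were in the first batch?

Because Beta–binomial updating is additive in the counts, the combined data contributed (α_post−α_prior, β_post−β_prior) successes and failures.
Total across both batches: 27−15=12 germinated seeds, 24−12=12 non-germinating seeds.
Subtract the second batch: 12−9=3 germinated seeds and 12−3=9 non-germinating seeds.

3 germinated seeds and 9 non-germinating seeds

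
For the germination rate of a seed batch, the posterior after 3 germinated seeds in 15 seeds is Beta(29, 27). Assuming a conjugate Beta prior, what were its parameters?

Under Beta–binomial conjugacy the posterior parameters are (a+s, b+f).
So a = 29 − 3 = 26 and b = 27 − 12 = 15.

Beta(26, 15)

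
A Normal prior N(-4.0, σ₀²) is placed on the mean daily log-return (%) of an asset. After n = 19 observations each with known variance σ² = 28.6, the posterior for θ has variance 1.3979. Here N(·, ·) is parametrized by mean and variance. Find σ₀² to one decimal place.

For the Normal–Normal model with known σ², precisions add: τ_n = τ₀ + n/σ².
So 1/σ₀² = 1/1.3979 − 19/28.6 = 0.715359 − 0.664336 = 0.051023.
Hence σ₀² = 1/0.051023 ≈ 19.6.

σ₀² = 19.6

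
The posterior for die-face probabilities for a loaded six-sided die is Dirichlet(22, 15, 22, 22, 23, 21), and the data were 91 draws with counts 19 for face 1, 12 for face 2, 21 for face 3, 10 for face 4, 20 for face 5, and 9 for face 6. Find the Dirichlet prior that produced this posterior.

Dirichlet(3, 3, 1, 12, 3, 12)

For a Dirichlet(α) prior with multinomial counts c, the posterior is Dirichlet(α + c) componentwise.
Subtract each count from the matching posterior parameter: 22−19=3, 15−12=3, 22−21=1, 22−10=12, 23−20=3, 21−9=12.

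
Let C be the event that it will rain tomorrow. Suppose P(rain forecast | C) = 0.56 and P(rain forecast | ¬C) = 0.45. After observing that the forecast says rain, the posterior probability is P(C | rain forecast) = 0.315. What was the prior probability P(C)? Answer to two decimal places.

Bayes' rule in odds form gives O(C|E) = O(C)·[P(E|C)/P(E|¬C)], hence O(C) = O(C|E)/LR.
Posterior odds = 0.315/(1−0.315) = 0.4599. LR = 0.56/0.45 = 1.2444.
Prior odds = 0.4599/1.2444 = 0.3696, so P(C) = 0.3696/(1+0.3696) ≈ 0.27.

P(C) = 0.27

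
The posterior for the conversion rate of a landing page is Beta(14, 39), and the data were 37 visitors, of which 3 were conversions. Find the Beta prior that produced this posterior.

Beta(11, 5)

Under Beta–binomial conjugacy the posterior parameters are (α+s, β+f).
So α = 14 − 3 = 11 and β = 39 − 34 = 5.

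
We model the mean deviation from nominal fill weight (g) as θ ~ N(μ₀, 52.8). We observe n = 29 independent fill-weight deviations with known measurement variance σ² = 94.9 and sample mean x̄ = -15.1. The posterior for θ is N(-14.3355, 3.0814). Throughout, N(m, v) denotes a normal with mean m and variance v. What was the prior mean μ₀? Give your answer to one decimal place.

The posterior mean is a precision-weighted average: μ_n = (τ₀μ₀ + τ_data·x̄)/(τ₀+τ_data), with τ₀=1/σ₀² and τ_data=n/σ².
Here τ₀ = 1/52.8 = 0.018939 and τ_data = 29/94.9 = 0.305585, so τ_n = 0.324524.
Rearranging for μ₀: μ₀ = (μ_n·τ_n − τ_data·x̄)/τ₀ = (-14.3355·0.324524 − 0.305585·-15.1) / 0.018939 = -0.037880/0.018939 ≈ -2.0.

μ₀ = -2.0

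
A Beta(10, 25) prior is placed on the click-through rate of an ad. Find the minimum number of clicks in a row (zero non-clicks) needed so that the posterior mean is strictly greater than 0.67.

After k clicks and 0 non-clicks the posterior is Beta(10+k, 25), with mean (10+k)/(10+25+k).
Set (10+k)/(35+k) > 0.67 and solve: k > (0.67·35 − 10)/(1 − 0.67) = 40.758.
The smallest integer exceeding 40.758 is 41, and checking k=41: (51)/(76) = 0.6711 > 0.67.

k = 41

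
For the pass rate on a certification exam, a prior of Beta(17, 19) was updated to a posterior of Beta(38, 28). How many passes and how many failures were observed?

21 passes and 9 failures

A Beta(α, β) prior with s successes and f failures in binomial data gives a Beta(α+s, β+f) posterior.
Match parameters: s=38−17=21, f=28−19=9.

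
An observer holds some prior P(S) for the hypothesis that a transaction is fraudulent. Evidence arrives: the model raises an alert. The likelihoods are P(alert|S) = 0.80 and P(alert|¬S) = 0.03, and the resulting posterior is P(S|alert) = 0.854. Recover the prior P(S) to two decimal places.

In odds form, posterior odds = prior odds × likelihood ratio, so prior odds = posterior odds ÷ LR.
Posterior odds = 0.854/(1−0.854) = 5.8493. LR = 0.80/0.03 = 26.6667.
Prior odds = 5.8493/26.6667 = 0.2193, so P(S) = 0.2193/(1+0.2193) ≈ 0.18.

P(S) = 0.18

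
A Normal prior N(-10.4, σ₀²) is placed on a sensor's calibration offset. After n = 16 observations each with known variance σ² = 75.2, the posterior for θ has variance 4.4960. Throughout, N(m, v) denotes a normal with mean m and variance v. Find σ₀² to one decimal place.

σ₀² = 103.6

Posterior precision equals prior precision plus data precision: 1/σ_n² = 1/σ₀² + n/σ².
So 1/σ₀² = 1/4.4960 − 16/75.2 = 0.222420 − 0.212766 = 0.009654.
Hence σ₀² = 1/0.009654 ≈ 103.6.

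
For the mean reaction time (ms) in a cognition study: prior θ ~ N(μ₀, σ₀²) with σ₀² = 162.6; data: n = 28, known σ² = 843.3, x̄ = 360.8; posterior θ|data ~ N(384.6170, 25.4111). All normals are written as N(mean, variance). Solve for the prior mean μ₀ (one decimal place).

μ₀ = 513.2

The posterior mean is a precision-weighted average: μ_n = (τ₀μ₀ + τ_data·x̄)/(τ₀+τ_data), with τ₀=1/σ₀² and τ_data=n/σ².
Here τ₀ = 1/162.6 = 0.006150 and τ_data = 28/843.3 = 0.033203, so τ_n = 0.039353.
Rearranging for μ₀: μ₀ = (μ_n·τ_n − τ_data·x̄)/τ₀ = (384.6170·0.039353 − 0.033203·360.8) / 0.006150 = 3.156190/0.006150 ≈ 513.2.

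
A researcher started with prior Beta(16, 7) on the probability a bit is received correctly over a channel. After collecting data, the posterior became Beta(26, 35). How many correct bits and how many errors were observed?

A Beta(α, β) prior with s successes and f failures in binomial data gives a Beta(α+s, β+f) posterior.
Match parameters: s=26−16=10, f=35−7=28.

10 correct bits and 28 errors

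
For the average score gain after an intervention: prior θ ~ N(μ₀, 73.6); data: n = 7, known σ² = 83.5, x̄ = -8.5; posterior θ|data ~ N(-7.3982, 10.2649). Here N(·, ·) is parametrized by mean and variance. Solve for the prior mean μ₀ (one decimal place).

μ₀ = -0.6

With known observation variance, the Normal–Normal posterior has precision τ_n = τ₀ + n/σ² and mean μ_n = (τ₀μ₀ + (n/σ²)x̄)/τ_n.
Here τ₀ = 1/73.6 = 0.013587 and τ_data = 7/83.5 = 0.083832, so τ_n = 0.097419.
Rearranging for μ₀: μ₀ = (μ_n·τ_n − τ_data·x̄)/τ₀ = (-7.3982·0.097419 − 0.083832·-8.5) / 0.013587 = -0.008153/0.013587 ≈ -0.6.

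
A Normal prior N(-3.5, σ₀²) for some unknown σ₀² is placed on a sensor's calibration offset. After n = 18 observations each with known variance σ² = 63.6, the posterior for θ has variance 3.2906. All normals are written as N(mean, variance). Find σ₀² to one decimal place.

σ₀² = 47.9

Posterior precision equals prior precision plus data precision: 1/σ_n² = 1/σ₀² + n/σ².
So 1/σ₀² = 1/3.2906 − 18/63.6 = 0.303896 − 0.283019 = 0.020877.
Hence σ₀² = 1/0.020877 ≈ 47.9.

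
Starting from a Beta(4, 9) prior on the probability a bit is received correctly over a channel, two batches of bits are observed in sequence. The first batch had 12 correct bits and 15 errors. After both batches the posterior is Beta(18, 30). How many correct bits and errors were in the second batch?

Because Beta–binomial updating is additive in the counts, the combined data contributed (α_post−α_prior, β_post−β_prior) successes and failures.
Total across both batches: 18−4=14 correct bits, 30−9=21 errors.
Subtract the first batch: 14−12=2 correct bits and 21−15=6 errors.

2 correct bits and 6 errors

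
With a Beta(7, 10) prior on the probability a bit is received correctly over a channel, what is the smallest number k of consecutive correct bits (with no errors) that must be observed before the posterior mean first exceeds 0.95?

After k correct bits and 0 errors the posterior is Beta(7+k, 10), with mean (7+k)/(7+10+k).
Set (7+k)/(17+k) > 0.95 and solve: k > (0.95·17 − 7)/(1 − 0.95) = 183.000.
The smallest integer exceeding 183.000 is 184.

k = 184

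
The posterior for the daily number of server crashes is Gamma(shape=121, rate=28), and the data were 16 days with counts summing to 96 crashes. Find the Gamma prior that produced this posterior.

Gamma(shape=25, rate=12)

A Gamma(α, β) prior (rate parametrization) on a Poisson rate with n observations summing to S gives posterior Gamma(α+S, β+n).
So α = 121 − 96 = 25 and β = 28 − 16 = 12.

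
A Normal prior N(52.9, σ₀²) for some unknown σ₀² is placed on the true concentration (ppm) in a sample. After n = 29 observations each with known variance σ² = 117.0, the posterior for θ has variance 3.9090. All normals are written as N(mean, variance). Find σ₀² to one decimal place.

Posterior precision equals prior precision plus data precision: 1/σ_n² = 1/σ₀² + n/σ².
So 1/σ₀² = 1/3.9090 − 29/117.0 = 0.255820 − 0.247863 = 0.007957.
Hence σ₀² = 1/0.007957 ≈ 125.7.

σ₀² = 125.7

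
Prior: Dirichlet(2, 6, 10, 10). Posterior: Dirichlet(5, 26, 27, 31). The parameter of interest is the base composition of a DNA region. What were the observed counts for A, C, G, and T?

counts (3, 20, 17, 21)

For a Dirichlet(α) prior with multinomial counts c, the posterior is Dirichlet(α + c) componentwise.
Counts are posterior − prior componentwise: 5−2=3, 26−6=20, 27−10=17, 31−10=21.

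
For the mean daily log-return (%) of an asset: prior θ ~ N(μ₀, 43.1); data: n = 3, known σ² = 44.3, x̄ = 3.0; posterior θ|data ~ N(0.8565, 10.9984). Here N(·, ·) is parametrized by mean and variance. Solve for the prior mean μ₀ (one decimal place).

μ₀ = -5.4

With known observation variance, the Normal–Normal posterior has precision τ_n = τ₀ + n/σ² and mean μ_n = (τ₀μ₀ + (n/σ²)x̄)/τ_n.
Here τ₀ = 1/43.1 = 0.023202 and τ_data = 3/44.3 = 0.067720, so τ_n = 0.090922.
Rearranging for μ₀: μ₀ = (μ_n·τ_n − τ_data·x̄)/τ₀ = (0.8565·0.090922 − 0.067720·3.0) / 0.023202 = -0.125285/0.023202 ≈ -5.4.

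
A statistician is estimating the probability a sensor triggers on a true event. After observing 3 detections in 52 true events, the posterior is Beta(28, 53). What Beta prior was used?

A Beta(a, b) prior with s successes and f failures in binomial data gives a Beta(a+s, b+f) posterior.
Subtract the data counts: 28−3=25, 53−49=4.

Beta(25, 4)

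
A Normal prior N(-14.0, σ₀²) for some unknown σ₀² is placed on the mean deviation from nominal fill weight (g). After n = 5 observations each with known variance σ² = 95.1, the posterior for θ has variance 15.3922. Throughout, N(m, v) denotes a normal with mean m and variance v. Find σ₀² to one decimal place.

Posterior precision equals prior precision plus data precision: 1/σ_n² = 1/σ₀² + n/σ².
So 1/σ₀² = 1/15.3922 − 5/95.1 = 0.064968 − 0.052576 = 0.012392.
Hence σ₀² = 1/0.012392 ≈ 80.7.

σ₀² = 80.7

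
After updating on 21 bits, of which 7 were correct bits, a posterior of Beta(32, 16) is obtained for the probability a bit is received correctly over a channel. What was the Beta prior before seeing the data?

Beta(25, 2)

A Beta(α, β) prior with s successes and f failures in binomial data gives a Beta(α+s, β+f) posterior.
So α = 32 − 7 = 25 and β = 16 − 14 = 2.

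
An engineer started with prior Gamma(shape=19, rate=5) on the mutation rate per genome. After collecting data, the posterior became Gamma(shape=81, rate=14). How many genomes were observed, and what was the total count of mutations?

n = 9 genomes with total 62 mutations

Gamma–Poisson conjugacy: posterior shape = α + Σxᵢ, posterior rate = β + n.
Matching: Σxᵢ = 81 − 19 = 62 and n = 14 − 5 = 9.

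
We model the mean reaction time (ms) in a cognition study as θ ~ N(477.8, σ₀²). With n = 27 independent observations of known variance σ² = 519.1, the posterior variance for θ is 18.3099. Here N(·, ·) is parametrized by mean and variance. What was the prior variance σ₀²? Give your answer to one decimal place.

σ₀² = 384.3

For the Normal–Normal model with known σ², precisions add: τ_n = τ₀ + n/σ².
So 1/σ₀² = 1/18.3099 − 27/519.1 = 0.054615 − 0.052013 = 0.002602.
Hence σ₀² = 1/0.002602 ≈ 384.3.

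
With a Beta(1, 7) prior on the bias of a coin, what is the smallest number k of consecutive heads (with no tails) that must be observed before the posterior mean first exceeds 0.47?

k = 6

After k heads and 0 tails the posterior is Beta(1+k, 7), with mean (1+k)/(1+7+k).
Set (1+k)/(8+k) > 0.47 and solve: k > (0.47·8 − 1)/(1 − 0.47) = 5.208.
The smallest integer exceeding 5.208 is 6.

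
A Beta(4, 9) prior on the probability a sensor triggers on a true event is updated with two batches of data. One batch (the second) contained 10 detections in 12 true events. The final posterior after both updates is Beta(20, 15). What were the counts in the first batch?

6 detections and 4 misses

Because Beta–binomial updating is additive in the counts, the combined data contributed (α_post−α_prior, β_post−β_prior) successes and failures.
Total across both batches: 20−4=16 detections, 15−9=6 misses.
Subtract the second batch: 16−10=6 detections and 6−2=4 misses.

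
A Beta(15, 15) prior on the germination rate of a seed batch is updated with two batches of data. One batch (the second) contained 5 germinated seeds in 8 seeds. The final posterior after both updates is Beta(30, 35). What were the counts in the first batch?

Because Beta–binomial updating is additive in the counts, the combined data contributed (α_post−α_prior, β_post−β_prior) successes and failures.
Total across both batches: 30−15=15 germinated seeds, 35−15=20 non-germinating seeds.
Subtract the second batch: 15−5=10 germinated seeds and 20−3=17 non-germinating seeds.

10 germinated seeds and 17 non-germinating seeds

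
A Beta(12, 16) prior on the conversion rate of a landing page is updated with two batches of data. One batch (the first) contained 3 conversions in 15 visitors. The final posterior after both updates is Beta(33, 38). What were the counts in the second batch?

18 conversions and 10 bounces

Sequential conjugate updates are equivalent to a single update on the pooled data, so total successes = posterior α − prior α and total failures = posterior β − prior β.
Total across both batches: 33−12=21 conversions, 38−16=22 bounces.
Subtract the first batch: 21−3=18 conversions and 22−12=10 bounces.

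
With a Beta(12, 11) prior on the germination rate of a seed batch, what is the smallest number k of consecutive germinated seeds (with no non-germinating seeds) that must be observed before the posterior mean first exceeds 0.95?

After k germinated seeds and 0 non-germinating seeds the posterior is Beta(12+k, 11), with mean (12+k)/(12+11+k).
Set (12+k)/(23+k) > 0.95 and solve: k > (0.95·23 − 12)/(1 − 0.95) = 197.000.
The smallest integer exceeding 197.000 is 198.

k = 198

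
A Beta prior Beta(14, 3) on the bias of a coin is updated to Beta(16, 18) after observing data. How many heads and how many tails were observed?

2 heads and 15 tails

Under Beta–binomial conjugacy the posterior parameters are (α+s, β+f).
Match parameters: s=16−14=2, f=18−3=15.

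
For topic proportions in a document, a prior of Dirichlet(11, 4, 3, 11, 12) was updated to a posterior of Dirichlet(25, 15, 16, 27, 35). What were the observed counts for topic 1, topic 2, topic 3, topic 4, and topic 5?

counts (14, 11, 13, 16, 23)

For a Dirichlet(α) prior with multinomial counts c, the posterior is Dirichlet(α + c) componentwise.
Counts are posterior − prior componentwise: 25−11=14, 15−4=11, 16−3=13, 27−11=16, 35−12=23.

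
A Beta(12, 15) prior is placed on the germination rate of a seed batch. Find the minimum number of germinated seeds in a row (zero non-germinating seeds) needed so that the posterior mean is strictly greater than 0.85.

k = 74

After k germinated seeds and 0 non-germinating seeds the posterior is Beta(12+k, 15), with mean (12+k)/(12+15+k).
Set (12+k)/(27+k) > 0.85 and solve: k > (0.85·27 − 12)/(1 − 0.85) = 73.000.
The smallest integer exceeding 73.000 is 74, and checking k=74: (86)/(101) = 0.8515 > 0.85.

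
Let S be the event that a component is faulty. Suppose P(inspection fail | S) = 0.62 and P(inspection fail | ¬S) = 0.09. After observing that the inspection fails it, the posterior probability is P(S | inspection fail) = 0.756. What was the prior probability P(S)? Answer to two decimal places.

P(S) = 0.31

In odds form, posterior odds = prior odds × likelihood ratio, so prior odds = posterior odds ÷ LR.
Posterior odds = 0.756/(1−0.756) = 3.0984. LR = 0.62/0.09 = 6.8889.
Prior odds = 3.0984/6.8889 = 0.4498, so P(S) = 0.4498/(1+0.4498) ≈ 0.31.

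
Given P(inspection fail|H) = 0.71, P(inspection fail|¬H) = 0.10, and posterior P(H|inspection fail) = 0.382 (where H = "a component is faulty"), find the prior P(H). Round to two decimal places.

In odds form, posterior odds = prior odds × likelihood ratio, so prior odds = posterior odds ÷ LR.
Posterior odds = 0.382/(1−0.382) = 0.6181. LR = 0.71/0.10 = 7.1000.
Prior odds = 0.6181/7.1000 = 0.0871, so P(H) = 0.0871/(1+0.0871) ≈ 0.08.

P(H) = 0.08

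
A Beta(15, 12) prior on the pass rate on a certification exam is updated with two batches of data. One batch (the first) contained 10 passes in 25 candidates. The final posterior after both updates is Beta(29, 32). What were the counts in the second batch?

4 passes and 5 failures

Sequential conjugate updates are equivalent to a single update on the pooled data, so total successes = posterior α − prior α and total failures = posterior β − prior β.
Total across both batches: 29−15=14 passes, 32−12=20 failures.
Subtract the first batch: 14−10=4 passes and 20−15=5 failures.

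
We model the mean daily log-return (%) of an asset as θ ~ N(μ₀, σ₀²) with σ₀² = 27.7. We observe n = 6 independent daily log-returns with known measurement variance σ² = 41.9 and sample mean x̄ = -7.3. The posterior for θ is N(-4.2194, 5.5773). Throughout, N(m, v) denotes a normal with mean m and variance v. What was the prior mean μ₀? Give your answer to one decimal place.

The posterior mean is a precision-weighted average: μ_n = (τ₀μ₀ + τ_data·x̄)/(τ₀+τ_data), with τ₀=1/σ₀² and τ_data=n/σ².
Here τ₀ = 1/27.7 = 0.036101 and τ_data = 6/41.9 = 0.143198, so τ_n = 0.179299.
Rearranging for μ₀: μ₀ = (μ_n·τ_n − τ_data·x̄)/τ₀ = (-4.2194·0.179299 − 0.143198·-7.3) / 0.036101 = 0.288811/0.036101 ≈ 8.0.

μ₀ = 8.0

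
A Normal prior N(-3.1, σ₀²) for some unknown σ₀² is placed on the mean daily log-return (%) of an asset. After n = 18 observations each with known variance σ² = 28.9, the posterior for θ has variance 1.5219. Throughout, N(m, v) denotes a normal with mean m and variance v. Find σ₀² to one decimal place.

σ₀² = 29.2

For the Normal–Normal model with known σ², precisions add: τ_n = τ₀ + n/σ².
So 1/σ₀² = 1/1.5219 − 18/28.9 = 0.657073 − 0.622837 = 0.034236.
Hence σ₀² = 1/0.034236 ≈ 29.2.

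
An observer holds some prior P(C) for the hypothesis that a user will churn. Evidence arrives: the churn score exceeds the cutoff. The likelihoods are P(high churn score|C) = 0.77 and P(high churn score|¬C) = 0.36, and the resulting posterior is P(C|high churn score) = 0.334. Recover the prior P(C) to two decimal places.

P(C) = 0.19

In odds form, posterior odds = prior odds × likelihood ratio, so prior odds = posterior odds ÷ LR.
Posterior odds = 0.334/(1−0.334) = 0.5015. LR = 0.77/0.36 = 2.1389.
Prior odds = 0.5015/2.1389 = 0.2345, so P(C) = 0.2345/(1+0.2345) ≈ 0.19.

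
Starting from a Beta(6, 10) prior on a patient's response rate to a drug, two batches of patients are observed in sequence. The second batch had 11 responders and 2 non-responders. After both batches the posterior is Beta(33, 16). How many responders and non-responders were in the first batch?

Because Beta–binomial updating is additive in the counts, the combined data contributed (α_post−α_prior, β_post−β_prior) successes and failures.
Total across both batches: 33−6=27 responders, 16−10=6 non-responders.
Subtract the second batch: 27−11=16 responders and 6−2=4 non-responders.

16 responders and 4 non-responders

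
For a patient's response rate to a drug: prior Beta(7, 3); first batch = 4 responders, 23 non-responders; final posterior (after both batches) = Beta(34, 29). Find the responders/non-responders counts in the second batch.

23 responders and 3 non-responders

Because Beta–binomial updating is additive in the counts, the combined data contributed (α_post−α_prior, β_post−β_prior) successes and failures.
Total across both batches: 34−7=27 responders, 29−3=26 non-responders.
Subtract the first batch: 27−4=23 responders and 26−23=3 non-responders.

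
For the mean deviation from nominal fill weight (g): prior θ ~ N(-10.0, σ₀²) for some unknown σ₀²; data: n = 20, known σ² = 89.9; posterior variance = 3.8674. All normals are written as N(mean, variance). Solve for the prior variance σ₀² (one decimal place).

σ₀² = 27.7

For the Normal–Normal model with known σ², precisions add: τ_n = τ₀ + n/σ².
So 1/σ₀² = 1/3.8674 − 20/89.9 = 0.258572 − 0.222469 = 0.036103.
Hence σ₀² = 1/0.036103 ≈ 27.7.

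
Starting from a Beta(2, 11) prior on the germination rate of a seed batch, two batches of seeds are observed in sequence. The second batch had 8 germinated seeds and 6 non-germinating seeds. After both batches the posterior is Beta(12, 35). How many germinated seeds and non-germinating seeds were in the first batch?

Sequential conjugate updates are equivalent to a single update on the pooled data, so total successes = posterior α − prior α and total failures = posterior β − prior β.
Total across both batches: 12−2=10 germinated seeds, 35−11=24 non-germinating seeds.
Subtract the second batch: 10−8=2 germinated seeds and 24−6=18 non-germinating seeds.

2 germinated seeds and 18 non-germinating seeds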